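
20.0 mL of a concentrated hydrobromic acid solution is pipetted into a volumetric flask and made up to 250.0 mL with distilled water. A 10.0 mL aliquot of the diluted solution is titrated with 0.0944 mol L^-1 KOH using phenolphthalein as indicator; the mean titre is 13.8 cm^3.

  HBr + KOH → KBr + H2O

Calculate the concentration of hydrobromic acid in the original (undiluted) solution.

n(KOH) = 0.0138 × 0.0944 = 1.30 × 10^-3 mol
n(HBr) in the aliquot = 1.30 × 10^-3 mol (1:1 ratio)
[HBr]_dilute = 1.30 × 10^-3 / 0.0100 = 0.130 mol/L
Dilution factor = 250.0 / 20.0 = 12.50
[HBr]_stock = 0.130 × 12.50 = 1.63 mol/L

1.63 mol/L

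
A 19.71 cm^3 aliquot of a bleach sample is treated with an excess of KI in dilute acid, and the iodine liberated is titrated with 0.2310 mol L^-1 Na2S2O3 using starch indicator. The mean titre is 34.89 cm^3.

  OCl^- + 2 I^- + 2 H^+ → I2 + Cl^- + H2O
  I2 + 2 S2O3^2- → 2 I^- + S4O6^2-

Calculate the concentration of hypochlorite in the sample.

n(S2O3^2-) = 0.03489 × 0.2310 = 8.060 × 10^-3 mol
n(I2) = n(S2O3^2-)/2 = 4.030 × 10^-3 mol
n(OCl^-) in the aliquot = 4.030 × 10^-3 mol (1:1 ratio)
[OCl^-] = 4.030 × 10^-3 / 0.01971 = 0.2045 mol/L

0.2045 mol/L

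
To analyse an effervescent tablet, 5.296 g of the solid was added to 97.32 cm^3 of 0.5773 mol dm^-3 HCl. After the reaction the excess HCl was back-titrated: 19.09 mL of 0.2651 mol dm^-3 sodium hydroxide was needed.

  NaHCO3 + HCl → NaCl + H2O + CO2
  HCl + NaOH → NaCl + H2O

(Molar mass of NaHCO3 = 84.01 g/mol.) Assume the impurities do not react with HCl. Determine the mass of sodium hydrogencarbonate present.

n(HCl) added = 0.09732 × 0.5773 = 0.05618 mol
n(NaOH) used in back-titration = 0.01909 × 0.2651 = 5.061 × 10^-3 mol
n(HCl) left over = 5.061 × 10^-3 mol (1:1 ratio)
n(HCl) consumed by analyte = 0.05618 − 5.061 × 10^-3 = 0.05112 mol
n(NaHCO3) = 0.05112 mol (1:1 ratio)
mass of NaHCO3 = 0.05112 × 84.01 = 4.295 g

4.295 g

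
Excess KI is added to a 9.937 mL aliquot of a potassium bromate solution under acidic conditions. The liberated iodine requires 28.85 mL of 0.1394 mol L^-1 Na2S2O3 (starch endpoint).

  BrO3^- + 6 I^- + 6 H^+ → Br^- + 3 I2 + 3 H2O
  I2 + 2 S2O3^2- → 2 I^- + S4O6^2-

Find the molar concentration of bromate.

n(S2O3^2-) = 0.02885 × 0.1394 = 4.022 × 10^-3 mol
n(I2) = n(S2O3^2-)/2 = 2.011 × 10^-3 mol
From the 1:3 ratio, n(BrO3^-) in the aliquot = 1/3 × 2.011 × 10^-3 = 6.703 × 10^-4 mol
[BrO3^-] = 6.703 × 10^-4 / 0.009937 = 0.06745 mol/L

0.06745 mol/L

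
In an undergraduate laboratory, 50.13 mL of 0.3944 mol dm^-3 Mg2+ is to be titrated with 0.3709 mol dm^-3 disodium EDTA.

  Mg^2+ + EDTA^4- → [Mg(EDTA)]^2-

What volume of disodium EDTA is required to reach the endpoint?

53.31 mL

n(Mg2+) = 0.05013 L × 0.3944 mol/L = 0.01977 mol
n(EDTA) = 0.01977 mol (1:1 stoichiometry)
V(EDTA) = 0.01977 mol / 0.3709 mol/L = 0.05331 L = 53.31 mL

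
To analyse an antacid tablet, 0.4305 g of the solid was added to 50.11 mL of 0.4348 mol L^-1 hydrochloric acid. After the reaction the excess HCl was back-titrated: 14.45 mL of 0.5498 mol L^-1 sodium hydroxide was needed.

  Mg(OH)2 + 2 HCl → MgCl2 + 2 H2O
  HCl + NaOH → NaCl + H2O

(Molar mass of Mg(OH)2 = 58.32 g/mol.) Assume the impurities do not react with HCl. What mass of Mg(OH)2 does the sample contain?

n(HCl) added = 0.05011 × 0.4348 = 0.02179 mol
n(NaOH) used in back-titration = 0.01445 × 0.5498 = 7.945 × 10^-3 mol
n(HCl) left over = 7.945 × 10^-3 mol (1:1 ratio)
n(HCl) consumed by analyte = 0.02179 − 7.945 × 10^-3 = 0.01384 mol
From the 1:2 ratio, n(Mg(OH)2) = 1/2 × 0.01384 = 6.922 × 10^-3 mol
mass of Mg(OH)2 = 6.922 × 10^-3 × 58.32 = 0.4037 g

0.4037 g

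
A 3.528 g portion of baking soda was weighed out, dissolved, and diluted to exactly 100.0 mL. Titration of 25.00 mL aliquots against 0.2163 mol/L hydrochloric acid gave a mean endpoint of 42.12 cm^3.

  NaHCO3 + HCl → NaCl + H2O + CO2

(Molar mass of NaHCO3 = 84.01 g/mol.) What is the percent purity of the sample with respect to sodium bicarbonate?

86.78 %

n(HCl) per titration = 0.04212 × 0.2163 = 9.111 × 10^-3 mol
n(NaHCO3) in each aliquot = 9.111 × 10^-3 mol (1:1 ratio)
n(NaHCO3) in the whole flask = 9.111 × 10^-3 × 100.0/25.00 = 0.03644 mol
mass of NaHCO3 = 0.03644 × 84.01 = 3.062 g
% NaHCO3 = 3.062 / 3.528 × 100 = 86.78 %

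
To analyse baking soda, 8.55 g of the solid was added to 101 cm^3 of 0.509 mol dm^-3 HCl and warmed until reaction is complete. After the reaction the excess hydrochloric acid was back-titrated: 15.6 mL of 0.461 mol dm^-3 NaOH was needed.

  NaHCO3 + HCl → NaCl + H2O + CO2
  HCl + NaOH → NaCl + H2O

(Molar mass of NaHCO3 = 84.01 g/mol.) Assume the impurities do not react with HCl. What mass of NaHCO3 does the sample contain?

3.71 g

n(HCl) added = 0.101 × 0.509 = 0.0514 mol
n(NaOH) used in back-titration = 0.0156 × 0.461 = 7.19 × 10^-3 mol
n(HCl) left over = 7.19 × 10^-3 mol (1:1 ratio)
n(HCl) consumed by analyte = 0.0514 − 7.19 × 10^-3 = 0.0442 mol
n(NaHCO3) = 0.0442 mol (1:1 ratio)
mass of NaHCO3 = 0.0442 × 84.01 = 3.71 g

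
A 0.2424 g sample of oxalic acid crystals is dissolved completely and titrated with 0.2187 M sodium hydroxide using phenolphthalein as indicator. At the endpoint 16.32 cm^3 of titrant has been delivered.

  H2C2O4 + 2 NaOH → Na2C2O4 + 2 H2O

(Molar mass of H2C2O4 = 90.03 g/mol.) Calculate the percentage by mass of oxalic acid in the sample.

66.28 %

n(NaOH) = 0.01632 L × 0.2187 mol/L = 3.569 × 10^-3 mol
From the 1:2 ratio, n(H2C2O4) = 1/2 × 3.569 × 10^-3 = 1.785 × 10^-3 mol
mass of H2C2O4 = 1.785 × 10^-3 × 90.03 g/mol = 0.1607 g
% H2C2O4 = 0.1607 / 0.2424 × 100 = 66.28 %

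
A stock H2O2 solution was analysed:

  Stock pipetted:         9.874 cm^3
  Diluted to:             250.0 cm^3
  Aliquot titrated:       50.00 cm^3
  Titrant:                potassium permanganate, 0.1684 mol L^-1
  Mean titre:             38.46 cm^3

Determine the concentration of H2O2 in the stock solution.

2 MnO4^- + 5 H2O2 + 6 H^+ → 2 Mn^2+ + 5 O2 + 8 H2O
n(KMnO4) = 0.03846 × 0.1684 = 6.477 × 10^-3 mol
From the 5:2 ratio, n(H2O2) in the aliquot = 5/2 × 6.477 × 10^-3 = 0.01619 mol
[H2O2]_dilute = 0.01619 / 0.05000 = 0.3238 mol/L
Dilution factor = 250.0 / 9.874 = 25.32
[H2O2]_stock = 0.3238 × 25.32 = 8.199 mol/L

8.199 mol/L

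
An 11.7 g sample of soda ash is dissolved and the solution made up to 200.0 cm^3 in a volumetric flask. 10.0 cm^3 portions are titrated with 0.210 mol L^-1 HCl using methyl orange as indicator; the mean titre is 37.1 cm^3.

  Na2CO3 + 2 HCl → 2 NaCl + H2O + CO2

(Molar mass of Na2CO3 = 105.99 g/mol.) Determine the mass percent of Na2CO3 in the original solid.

70.6 %

n(HCl) per titration = 0.0371 × 0.210 = 7.79 × 10^-3 mol
From the 1:2 ratio, n(Na2CO3) in each aliquot = 1/2 × 7.79 × 10^-3 = 3.90 × 10^-3 mol
n(Na2CO3) in the whole flask = 3.90 × 10^-3 × 200.0/10.0 = 0.0779 mol
mass of Na2CO3 = 0.0779 × 105.99 = 8.26 g
% Na2CO3 = 8.26 / 11.7 × 100 = 70.6 %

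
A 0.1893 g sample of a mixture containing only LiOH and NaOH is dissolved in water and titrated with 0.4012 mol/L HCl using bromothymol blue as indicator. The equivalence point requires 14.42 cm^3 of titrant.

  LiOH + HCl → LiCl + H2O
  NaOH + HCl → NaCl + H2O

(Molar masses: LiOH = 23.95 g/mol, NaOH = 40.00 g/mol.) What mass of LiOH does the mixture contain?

n(HCl) = 0.01442 × 0.4012 = 5.785 × 10^-3 mol
Let x = n(LiOH), y = n(NaOH).
Titrant: 1x + 1y = 5.785 × 10^-3;  mass: 23.95x + 40.00y = 0.1893
Solving, x = 2.624 × 10^-3 mol, y = 3.161 × 10^-3 mol
mass of LiOH = 2.624 × 10^-3 × 23.95 = 0.06284 g

0.06284 g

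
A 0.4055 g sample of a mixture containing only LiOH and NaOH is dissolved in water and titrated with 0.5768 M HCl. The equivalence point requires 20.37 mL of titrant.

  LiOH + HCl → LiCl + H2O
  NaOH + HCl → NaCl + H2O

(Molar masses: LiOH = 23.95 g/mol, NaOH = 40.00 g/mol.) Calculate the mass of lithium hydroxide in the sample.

n(HCl) = 0.02037 × 0.5768 = 0.01175 mol
Let x = n(LiOH), y = n(NaOH).
Titrant: 1x + 1y = 0.01175;  mass: 23.95x + 40.00y = 0.4055
Solving, x = 4.017 × 10^-3 mol, y = 7.732 × 10^-3 mol
mass of LiOH = 4.017 × 10^-3 × 23.95 = 0.09621 g

0.09621 g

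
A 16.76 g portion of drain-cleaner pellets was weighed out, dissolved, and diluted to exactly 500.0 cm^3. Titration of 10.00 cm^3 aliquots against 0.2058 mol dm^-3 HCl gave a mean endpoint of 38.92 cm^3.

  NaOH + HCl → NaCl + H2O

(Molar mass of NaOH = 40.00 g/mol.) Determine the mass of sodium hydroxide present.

16.02 g

n(HCl) per titration = 0.03892 × 0.2058 = 8.010 × 10^-3 mol
n(NaOH) in each aliquot = 8.010 × 10^-3 mol (1:1 ratio)
n(NaOH) in the whole flask = 8.010 × 10^-3 × 500.0/10.00 = 0.4005 mol
mass of NaOH = 0.4005 × 40.00 = 16.02 g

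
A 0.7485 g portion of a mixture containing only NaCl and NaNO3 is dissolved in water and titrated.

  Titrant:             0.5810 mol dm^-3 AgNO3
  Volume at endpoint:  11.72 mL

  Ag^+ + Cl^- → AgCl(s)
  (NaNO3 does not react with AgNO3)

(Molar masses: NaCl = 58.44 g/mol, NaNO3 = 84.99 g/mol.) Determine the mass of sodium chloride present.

n(AgNO3) = 0.01172 × 0.5810 = 6.809 × 10^-3 mol
Let x = n(NaCl), y = n(NaNO3).
Titrant: 1x = 6.809 × 10^-3;  mass: 58.44x + 84.99y = 0.7485
Solving, x = 6.809 × 10^-3 mol, y = 4.125 × 10^-3 mol
mass of NaCl = 6.809 × 10^-3 × 58.44 = 0.3979 g

0.3979 g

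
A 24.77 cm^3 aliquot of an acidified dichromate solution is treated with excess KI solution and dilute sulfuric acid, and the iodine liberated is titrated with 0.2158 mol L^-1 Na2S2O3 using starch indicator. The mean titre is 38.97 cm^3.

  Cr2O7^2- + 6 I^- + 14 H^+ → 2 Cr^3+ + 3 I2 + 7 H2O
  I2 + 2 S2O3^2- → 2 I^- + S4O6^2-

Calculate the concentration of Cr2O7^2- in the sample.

0.05659 mol/L

n(S2O3^2-) = 0.03897 × 0.2158 = 8.410 × 10^-3 mol
n(I2) = n(S2O3^2-)/2 = 4.205 × 10^-3 mol
From the 1:3 ratio, n(Cr2O7^2-) in the aliquot = 1/3 × 4.205 × 10^-3 = 1.402 × 10^-3 mol
[Cr2O7^2-] = 1.402 × 10^-3 / 0.02477 = 0.05659 mol/L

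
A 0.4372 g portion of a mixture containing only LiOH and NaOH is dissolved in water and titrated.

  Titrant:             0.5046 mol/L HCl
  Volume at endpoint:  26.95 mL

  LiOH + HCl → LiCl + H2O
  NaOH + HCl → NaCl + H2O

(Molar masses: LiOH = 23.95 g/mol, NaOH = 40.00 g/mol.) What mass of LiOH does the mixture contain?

0.1593 g

n(HCl) = 0.02695 × 0.5046 = 0.01360 mol
Let x = n(LiOH), y = n(NaOH).
Titrant: 1x + 1y = 0.01360;  mass: 23.95x + 40.00y = 0.4372
Solving, x = 6.652 × 10^-3 mol, y = 6.947 × 10^-3 mol
mass of LiOH = 6.652 × 10^-3 × 23.95 = 0.1593 g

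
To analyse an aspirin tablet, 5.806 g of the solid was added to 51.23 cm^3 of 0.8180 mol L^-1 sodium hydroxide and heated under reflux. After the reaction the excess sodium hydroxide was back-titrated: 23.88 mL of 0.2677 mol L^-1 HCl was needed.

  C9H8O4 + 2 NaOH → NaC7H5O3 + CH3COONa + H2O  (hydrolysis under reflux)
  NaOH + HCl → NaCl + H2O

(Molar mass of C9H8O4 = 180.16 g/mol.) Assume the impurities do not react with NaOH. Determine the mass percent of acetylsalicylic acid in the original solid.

55.10 %

n(NaOH) added = 0.05123 × 0.8180 = 0.04191 mol
n(HCl) used in back-titration = 0.02388 × 0.2677 = 6.393 × 10^-3 mol
n(NaOH) left over = 6.393 × 10^-3 mol (1:1 ratio)
n(NaOH) consumed by analyte = 0.04191 − 6.393 × 10^-3 = 0.03551 mol
From the 1:2 ratio, n(C9H8O4) = 1/2 × 0.03551 = 0.01776 mol
mass of C9H8O4 = 0.01776 × 180.16 = 3.199 g
% C9H8O4 = 3.199 / 5.806 × 100 = 55.10 %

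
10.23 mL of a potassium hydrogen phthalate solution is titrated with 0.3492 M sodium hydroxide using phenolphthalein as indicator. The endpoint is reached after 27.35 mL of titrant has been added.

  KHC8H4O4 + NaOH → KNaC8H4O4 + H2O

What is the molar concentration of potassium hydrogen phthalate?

n(NaOH) = 0.02735 L × 0.3492 mol/L = 9.551 × 10^-3 mol
n(KHC8H4O4) = 9.551 × 10^-3 mol (1:1 mole ratio)
[KHC8H4O4] = 9.551 × 10^-3 mol / 0.01023 L = 0.9336 mol/L

0.9336 M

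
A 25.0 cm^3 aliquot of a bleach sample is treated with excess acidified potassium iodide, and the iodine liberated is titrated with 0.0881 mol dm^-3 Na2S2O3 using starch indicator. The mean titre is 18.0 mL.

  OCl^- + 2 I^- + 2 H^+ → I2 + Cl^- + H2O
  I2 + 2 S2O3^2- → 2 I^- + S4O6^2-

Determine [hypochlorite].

n(S2O3^2-) = 0.0180 × 0.0881 = 1.59 × 10^-3 mol
n(I2) = n(S2O3^2-)/2 = 7.93 × 10^-4 mol
n(OCl^-) in the aliquot = 7.93 × 10^-4 mol (1:1 ratio)
[OCl^-] = 7.93 × 10^-4 / 0.0250 = 0.0317 mol/L

0.0317 mol/L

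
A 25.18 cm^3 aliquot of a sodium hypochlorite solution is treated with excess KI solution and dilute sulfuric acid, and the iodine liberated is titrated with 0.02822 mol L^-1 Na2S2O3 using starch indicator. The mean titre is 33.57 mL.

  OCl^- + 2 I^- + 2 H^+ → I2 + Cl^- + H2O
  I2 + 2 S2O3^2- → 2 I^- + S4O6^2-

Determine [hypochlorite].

n(S2O3^2-) = 0.03357 × 0.02822 = 9.473 × 10^-4 mol
n(I2) = n(S2O3^2-)/2 = 4.737 × 10^-4 mol
n(OCl^-) in the aliquot = 4.737 × 10^-4 mol (1:1 ratio)
[OCl^-] = 4.737 × 10^-4 / 0.02518 = 0.01881 mol/L

0.01881 mol/L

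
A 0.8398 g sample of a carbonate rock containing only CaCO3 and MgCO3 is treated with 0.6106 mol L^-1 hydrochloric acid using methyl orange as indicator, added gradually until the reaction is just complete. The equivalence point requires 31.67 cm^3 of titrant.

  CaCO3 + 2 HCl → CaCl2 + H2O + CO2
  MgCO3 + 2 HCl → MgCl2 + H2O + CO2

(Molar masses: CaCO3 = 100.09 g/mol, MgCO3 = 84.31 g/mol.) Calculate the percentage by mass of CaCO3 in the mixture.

n(HCl) = 0.03167 × 0.6106 = 0.01934 mol
Let x = n(CaCO3), y = n(MgCO3).
Titrant: 2x + 2y = 0.01934;  mass: 100.09x + 84.31y = 0.8398
Solving, x = 1.560 × 10^-3 mol, y = 8.109 × 10^-3 mol
mass of CaCO3 = 1.560 × 10^-3 × 100.09 = 0.1562 g
% CaCO3 = 0.1562 / 0.8398 × 100 = 18.59 %

18.59 %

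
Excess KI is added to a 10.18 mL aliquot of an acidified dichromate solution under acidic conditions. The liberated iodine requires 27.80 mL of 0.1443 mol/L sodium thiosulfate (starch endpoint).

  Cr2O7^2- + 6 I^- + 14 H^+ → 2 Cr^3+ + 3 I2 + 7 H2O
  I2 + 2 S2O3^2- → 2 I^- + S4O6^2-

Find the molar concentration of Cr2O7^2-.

n(S2O3^2-) = 0.02780 × 0.1443 = 4.012 × 10^-3 mol
n(I2) = n(S2O3^2-)/2 = 2.006 × 10^-3 mol
From the 1:3 ratio, n(Cr2O7^2-) in the aliquot = 1/3 × 2.006 × 10^-3 = 6.686 × 10^-4 mol
[Cr2O7^2-] = 6.686 × 10^-4 / 0.01018 = 0.06568 mol/L

0.06568 mol/L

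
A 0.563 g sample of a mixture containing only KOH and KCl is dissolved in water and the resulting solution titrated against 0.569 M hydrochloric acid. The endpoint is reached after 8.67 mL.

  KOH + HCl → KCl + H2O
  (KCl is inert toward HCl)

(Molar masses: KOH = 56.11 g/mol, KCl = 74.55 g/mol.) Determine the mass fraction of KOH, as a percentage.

n(HCl) = 0.00867 × 0.569 = 4.93 × 10^-3 mol
Let x = n(KOH), y = n(KCl).
Titrant: 1x = 4.93 × 10^-3;  mass: 56.11x + 74.55y = 0.563
Solving, x = 4.93 × 10^-3 mol, y = 3.84 × 10^-3 mol
mass of KOH = 4.93 × 10^-3 × 56.11 = 0.277 g
% KOH = 0.277 / 0.563 × 100 = 49.2 %

49.2 %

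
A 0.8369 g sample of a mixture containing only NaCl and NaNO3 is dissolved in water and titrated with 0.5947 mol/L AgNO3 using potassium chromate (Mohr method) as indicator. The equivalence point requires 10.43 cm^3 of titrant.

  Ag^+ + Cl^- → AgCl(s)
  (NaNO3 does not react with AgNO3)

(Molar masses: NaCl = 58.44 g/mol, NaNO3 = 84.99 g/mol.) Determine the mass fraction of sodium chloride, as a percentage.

n(AgNO3) = 0.01043 × 0.5947 = 6.203 × 10^-3 mol
Let x = n(NaCl), y = n(NaNO3).
Titrant: 1x = 6.203 × 10^-3;  mass: 58.44x + 84.99y = 0.8369
Solving, x = 6.203 × 10^-3 mol, y = 5.582 × 10^-3 mol
mass of NaCl = 6.203 × 10^-3 × 58.44 = 0.3625 g
% NaCl = 0.3625 / 0.8369 × 100 = 43.31 %

43.31 %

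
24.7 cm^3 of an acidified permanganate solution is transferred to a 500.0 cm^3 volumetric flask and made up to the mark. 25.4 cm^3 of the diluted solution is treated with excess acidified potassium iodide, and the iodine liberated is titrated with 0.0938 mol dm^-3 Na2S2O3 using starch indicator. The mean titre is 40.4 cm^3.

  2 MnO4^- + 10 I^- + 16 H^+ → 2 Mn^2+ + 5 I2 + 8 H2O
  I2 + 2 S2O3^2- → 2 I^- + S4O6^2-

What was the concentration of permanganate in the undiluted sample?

n(S2O3^2-) = 0.0404 × 0.0938 = 3.79 × 10^-3 mol
n(I2) = n(S2O3^2-)/2 = 1.89 × 10^-3 mol
From the 2:5 ratio, n(MnO4^-) in the aliquot = 2/5 × 1.89 × 10^-3 = 7.58 × 10^-4 mol
[MnO4^-]_dilute = 7.58 × 10^-4 / 0.0254 = 0.0298 mol/L
[MnO4^-]_original = 0.0298 × 500.0/24.7 = 0.604 mol/L

0.604 mol/L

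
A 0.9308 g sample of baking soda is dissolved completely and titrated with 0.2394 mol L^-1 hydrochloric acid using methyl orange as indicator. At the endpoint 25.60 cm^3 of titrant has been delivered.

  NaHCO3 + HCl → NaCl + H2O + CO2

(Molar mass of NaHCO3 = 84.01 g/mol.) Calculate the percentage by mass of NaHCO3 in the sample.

n(HCl) = 0.02560 L × 0.2394 mol/L = 6.129 × 10^-3 mol
n(NaHCO3) = 6.129 × 10^-3 mol (1:1 ratio)
mass of NaHCO3 = 6.129 × 10^-3 × 84.01 g/mol = 0.5149 g
% NaHCO3 = 0.5149 / 0.9308 × 100 = 55.31 %

55.31 %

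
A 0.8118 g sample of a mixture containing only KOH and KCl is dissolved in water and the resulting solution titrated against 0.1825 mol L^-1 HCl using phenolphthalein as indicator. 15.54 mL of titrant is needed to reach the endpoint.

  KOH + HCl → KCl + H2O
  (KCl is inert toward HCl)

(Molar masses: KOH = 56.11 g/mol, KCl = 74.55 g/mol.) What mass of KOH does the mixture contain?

n(HCl) = 0.01554 × 0.1825 = 2.836 × 10^-3 mol
Let x = n(KOH), y = n(KCl).
Titrant: 1x = 2.836 × 10^-3;  mass: 56.11x + 74.55y = 0.8118
Solving, x = 2.836 × 10^-3 mol, y = 8.755 × 10^-3 mol
mass of KOH = 2.836 × 10^-3 × 56.11 = 0.1591 g

0.1591 g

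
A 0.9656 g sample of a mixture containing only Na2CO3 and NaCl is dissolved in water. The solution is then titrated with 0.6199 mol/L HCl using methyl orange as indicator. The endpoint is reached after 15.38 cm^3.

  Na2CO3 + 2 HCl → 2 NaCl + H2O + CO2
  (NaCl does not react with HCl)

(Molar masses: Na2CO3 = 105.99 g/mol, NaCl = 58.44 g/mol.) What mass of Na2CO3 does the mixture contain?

n(HCl) = 0.01538 × 0.6199 = 9.534 × 10^-3 mol
Let x = n(Na2CO3), y = n(NaCl).
Titrant: 2x = 9.534 × 10^-3;  mass: 105.99x + 58.44y = 0.9656
Solving, x = 4.767 × 10^-3 mol, y = 7.877 × 10^-3 mol
mass of Na2CO3 = 4.767 × 10^-3 × 105.99 = 0.5053 g

0.5053 g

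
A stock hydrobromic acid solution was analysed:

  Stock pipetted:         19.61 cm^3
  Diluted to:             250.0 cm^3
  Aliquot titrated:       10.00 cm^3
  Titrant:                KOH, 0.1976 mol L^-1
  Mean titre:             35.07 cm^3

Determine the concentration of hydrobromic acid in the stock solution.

8.835 mol/L

HBr + KOH → KBr + H2O
n(KOH) = 0.03507 × 0.1976 = 6.930 × 10^-3 mol
n(HBr) in the aliquot = 6.930 × 10^-3 mol (1:1 ratio)
[HBr]_dilute = 6.930 × 10^-3 / 0.01000 = 0.6930 mol/L
Dilution factor = 250.0 / 19.61 = 12.75
[HBr]_stock = 0.6930 × 12.75 = 8.835 mol/L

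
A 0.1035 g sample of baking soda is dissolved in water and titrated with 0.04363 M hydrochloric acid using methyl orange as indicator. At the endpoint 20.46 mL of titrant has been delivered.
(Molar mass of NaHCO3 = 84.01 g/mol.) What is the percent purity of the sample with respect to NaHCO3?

NaHCO3 + HCl → NaCl + H2O + CO2
n(HCl) = 0.02046 L × 0.04363 mol/L = 8.927 × 10^-4 mol
n(NaHCO3) = 8.927 × 10^-4 mol (1:1 ratio)
mass of NaHCO3 = 8.927 × 10^-4 × 84.01 g/mol = 0.07499 g
% NaHCO3 = 0.07499 / 0.1035 × 100 = 72.46 %

72.46 %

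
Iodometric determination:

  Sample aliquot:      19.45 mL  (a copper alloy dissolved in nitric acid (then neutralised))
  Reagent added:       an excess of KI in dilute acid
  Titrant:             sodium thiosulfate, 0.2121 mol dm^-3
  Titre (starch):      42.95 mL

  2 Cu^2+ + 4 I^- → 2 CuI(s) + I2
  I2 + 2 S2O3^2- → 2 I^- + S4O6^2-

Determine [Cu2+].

0.4684 mol/L

n(S2O3^2-) = 0.04295 × 0.2121 = 9.110 × 10^-3 mol
n(I2) = n(S2O3^2-)/2 = 4.555 × 10^-3 mol
From the 2:1 ratio, n(Cu2+) in the aliquot = 2/1 × 4.555 × 10^-3 = 9.110 × 10^-3 mol
[Cu2+] = 9.110 × 10^-3 / 0.01945 = 0.4684 mol/L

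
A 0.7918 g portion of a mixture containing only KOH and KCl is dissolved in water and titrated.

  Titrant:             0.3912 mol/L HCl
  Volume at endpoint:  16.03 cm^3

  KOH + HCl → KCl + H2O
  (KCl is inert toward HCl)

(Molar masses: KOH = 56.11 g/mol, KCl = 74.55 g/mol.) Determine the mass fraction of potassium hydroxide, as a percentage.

44.44 %

n(HCl) = 0.01603 × 0.3912 = 6.271 × 10^-3 mol
Let x = n(KOH), y = n(KCl).
Titrant: 1x = 6.271 × 10^-3;  mass: 56.11x + 74.55y = 0.7918
Solving, x = 6.271 × 10^-3 mol, y = 5.901 × 10^-3 mol
mass of KOH = 6.271 × 10^-3 × 56.11 = 0.3519 g
% KOH = 0.3519 / 0.7918 × 100 = 44.44 %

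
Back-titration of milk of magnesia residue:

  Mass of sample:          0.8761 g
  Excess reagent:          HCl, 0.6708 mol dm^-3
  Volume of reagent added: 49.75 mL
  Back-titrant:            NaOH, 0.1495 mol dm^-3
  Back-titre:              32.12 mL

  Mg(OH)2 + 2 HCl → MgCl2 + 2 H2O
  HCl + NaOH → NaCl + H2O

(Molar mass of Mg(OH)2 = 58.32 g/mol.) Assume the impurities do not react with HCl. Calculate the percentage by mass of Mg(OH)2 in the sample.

n(HCl) added = 0.04975 × 0.6708 = 0.03337 mol
n(NaOH) used in back-titration = 0.03212 × 0.1495 = 4.802 × 10^-3 mol
n(HCl) left over = 4.802 × 10^-3 mol (1:1 ratio)
n(HCl) consumed by analyte = 0.03337 − 4.802 × 10^-3 = 0.02857 mol
From the 1:2 ratio, n(Mg(OH)2) = 1/2 × 0.02857 = 0.01429 mol
mass of Mg(OH)2 = 0.01429 × 58.32 = 0.8331 g
% Mg(OH)2 = 0.8331 / 0.8761 × 100 = 95.09 %

95.09 %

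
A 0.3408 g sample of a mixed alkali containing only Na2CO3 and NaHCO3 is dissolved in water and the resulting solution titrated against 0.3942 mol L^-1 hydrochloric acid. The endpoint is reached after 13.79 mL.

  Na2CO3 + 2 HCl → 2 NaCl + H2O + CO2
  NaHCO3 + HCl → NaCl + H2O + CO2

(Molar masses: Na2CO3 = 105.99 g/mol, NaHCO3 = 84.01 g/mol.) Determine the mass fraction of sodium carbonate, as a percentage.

n(HCl) = 0.01379 × 0.3942 = 5.436 × 10^-3 mol
Let x = n(Na2CO3), y = n(NaHCO3).
Titrant: 2x + 1y = 5.436 × 10^-3;  mass: 105.99x + 84.01y = 0.3408
Solving, x = 1.868 × 10^-3 mol, y = 1.700 × 10^-3 mol
mass of Na2CO3 = 1.868 × 10^-3 × 105.99 = 0.1980 g
% Na2CO3 = 0.1980 / 0.3408 × 100 = 58.10 %

58.10 %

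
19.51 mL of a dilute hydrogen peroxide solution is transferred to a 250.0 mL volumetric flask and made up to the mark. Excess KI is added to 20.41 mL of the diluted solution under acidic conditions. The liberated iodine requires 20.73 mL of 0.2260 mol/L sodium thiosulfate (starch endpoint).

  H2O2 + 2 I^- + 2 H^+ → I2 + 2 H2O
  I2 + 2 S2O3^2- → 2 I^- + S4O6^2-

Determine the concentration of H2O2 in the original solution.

n(S2O3^2-) = 0.02073 × 0.2260 = 4.685 × 10^-3 mol
n(I2) = n(S2O3^2-)/2 = 2.342 × 10^-3 mol
n(H2O2) in the aliquot = 2.342 × 10^-3 mol (1:1 ratio)
[H2O2]_dilute = 2.342 × 10^-3 / 0.02041 = 0.1148 mol/L
[H2O2]_original = 0.1148 × 250.0/19.51 = 1.471 mol/L

1.471 mol/L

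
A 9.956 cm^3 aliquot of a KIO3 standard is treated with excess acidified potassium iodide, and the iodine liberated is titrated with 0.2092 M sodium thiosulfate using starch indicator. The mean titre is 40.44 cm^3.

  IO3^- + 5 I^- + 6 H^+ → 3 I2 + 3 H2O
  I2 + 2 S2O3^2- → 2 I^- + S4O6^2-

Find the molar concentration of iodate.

0.1416 M

n(S2O3^2-) = 0.04044 × 0.2092 = 8.460 × 10^-3 mol
n(I2) = n(S2O3^2-)/2 = 4.230 × 10^-3 mol
From the 1:3 ratio, n(IO3^-) in the aliquot = 1/3 × 4.230 × 10^-3 = 1.410 × 10^-3 mol
[IO3^-] = 1.410 × 10^-3 / 0.009956 = 0.1416 mol/L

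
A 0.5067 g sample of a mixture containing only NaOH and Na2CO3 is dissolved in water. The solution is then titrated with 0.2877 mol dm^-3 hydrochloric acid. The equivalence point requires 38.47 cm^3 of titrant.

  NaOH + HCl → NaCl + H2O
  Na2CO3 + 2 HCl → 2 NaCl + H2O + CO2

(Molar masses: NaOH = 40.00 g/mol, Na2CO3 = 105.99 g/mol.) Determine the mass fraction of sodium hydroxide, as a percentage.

48.50 %

n(HCl) = 0.03847 × 0.2877 = 0.01107 mol
Let x = n(NaOH), y = n(Na2CO3).
Titrant: 1x + 2y = 0.01107;  mass: 40.00x + 105.99y = 0.5067
Solving, x = 6.144 × 10^-3 mol, y = 2.462 × 10^-3 mol
mass of NaOH = 6.144 × 10^-3 × 40.00 = 0.2458 g
% NaOH = 0.2458 / 0.5067 × 100 = 48.50 %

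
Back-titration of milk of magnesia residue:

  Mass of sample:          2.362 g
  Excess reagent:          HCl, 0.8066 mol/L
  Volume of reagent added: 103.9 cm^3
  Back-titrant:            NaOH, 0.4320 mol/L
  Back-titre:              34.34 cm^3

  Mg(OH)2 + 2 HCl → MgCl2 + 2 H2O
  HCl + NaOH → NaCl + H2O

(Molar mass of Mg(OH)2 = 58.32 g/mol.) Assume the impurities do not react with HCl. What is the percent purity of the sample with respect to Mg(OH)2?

n(HCl) added = 0.1039 × 0.8066 = 0.08381 mol
n(NaOH) used in back-titration = 0.03434 × 0.4320 = 0.01483 mol
n(HCl) left over = 0.01483 mol (1:1 ratio)
n(HCl) consumed by analyte = 0.08381 − 0.01483 = 0.06897 mol
From the 1:2 ratio, n(Mg(OH)2) = 1/2 × 0.06897 = 0.03449 mol
mass of Mg(OH)2 = 0.03449 × 58.32 = 2.011 g
% Mg(OH)2 = 2.011 / 2.362 × 100 = 85.15 %

85.15 %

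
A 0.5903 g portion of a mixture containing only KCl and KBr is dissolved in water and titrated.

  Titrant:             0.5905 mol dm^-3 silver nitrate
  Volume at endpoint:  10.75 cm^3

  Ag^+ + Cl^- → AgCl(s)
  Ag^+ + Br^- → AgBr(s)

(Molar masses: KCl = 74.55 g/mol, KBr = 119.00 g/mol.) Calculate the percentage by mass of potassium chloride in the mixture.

n(AgNO3) = 0.01075 × 0.5905 = 6.348 × 10^-3 mol
Let x = n(KCl), y = n(KBr).
Titrant: 1x + 1y = 6.348 × 10^-3;  mass: 74.55x + 119.00y = 0.5903
Solving, x = 3.714 × 10^-3 mol, y = 2.634 × 10^-3 mol
mass of KCl = 3.714 × 10^-3 × 74.55 = 0.2769 g
% KCl = 0.2769 / 0.5903 × 100 = 46.91 %

46.91 %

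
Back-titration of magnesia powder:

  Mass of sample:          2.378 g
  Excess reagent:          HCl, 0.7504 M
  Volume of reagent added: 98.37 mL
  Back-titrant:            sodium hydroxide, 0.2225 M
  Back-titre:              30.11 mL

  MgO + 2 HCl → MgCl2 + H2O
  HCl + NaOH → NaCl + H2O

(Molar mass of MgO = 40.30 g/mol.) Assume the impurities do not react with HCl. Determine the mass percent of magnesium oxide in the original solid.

n(HCl) added = 0.09837 × 0.7504 = 0.07382 mol
n(NaOH) used in back-titration = 0.03011 × 0.2225 = 6.699 × 10^-3 mol
n(HCl) left over = 6.699 × 10^-3 mol (1:1 ratio)
n(HCl) consumed by analyte = 0.07382 − 6.699 × 10^-3 = 0.06712 mol
From the 1:2 ratio, n(MgO) = 1/2 × 0.06712 = 0.03356 mol
mass of MgO = 0.03356 × 40.30 = 1.352 g
% MgO = 1.352 / 2.378 × 100 = 56.87 %

56.87 %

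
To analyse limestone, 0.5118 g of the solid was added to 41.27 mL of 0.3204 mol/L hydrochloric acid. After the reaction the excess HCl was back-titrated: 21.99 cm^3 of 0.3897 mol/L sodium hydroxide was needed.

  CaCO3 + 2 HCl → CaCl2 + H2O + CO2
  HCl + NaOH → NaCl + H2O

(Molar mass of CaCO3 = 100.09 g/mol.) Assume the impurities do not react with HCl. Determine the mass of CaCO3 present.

0.2329 g

n(HCl) added = 0.04127 × 0.3204 = 0.01322 mol
n(NaOH) used in back-titration = 0.02199 × 0.3897 = 8.570 × 10^-3 mol
n(HCl) left over = 8.570 × 10^-3 mol (1:1 ratio)
n(HCl) consumed by analyte = 0.01322 − 8.570 × 10^-3 = 4.653 × 10^-3 mol
From the 1:2 ratio, n(CaCO3) = 1/2 × 4.653 × 10^-3 = 2.327 × 10^-3 mol
mass of CaCO3 = 2.327 × 10^-3 × 100.09 = 0.2329 g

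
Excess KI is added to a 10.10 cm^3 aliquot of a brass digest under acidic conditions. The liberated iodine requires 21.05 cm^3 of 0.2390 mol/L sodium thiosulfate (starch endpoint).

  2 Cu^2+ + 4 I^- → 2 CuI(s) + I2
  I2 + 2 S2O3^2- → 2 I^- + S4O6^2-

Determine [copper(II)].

n(S2O3^2-) = 0.02105 × 0.2390 = 5.031 × 10^-3 mol
n(I2) = n(S2O3^2-)/2 = 2.515 × 10^-3 mol
From the 2:1 ratio, n(Cu2+) in the aliquot = 2/1 × 2.515 × 10^-3 = 5.031 × 10^-3 mol
[Cu2+] = 5.031 × 10^-3 / 0.01010 = 0.4981 mol/L

0.4981 mol/L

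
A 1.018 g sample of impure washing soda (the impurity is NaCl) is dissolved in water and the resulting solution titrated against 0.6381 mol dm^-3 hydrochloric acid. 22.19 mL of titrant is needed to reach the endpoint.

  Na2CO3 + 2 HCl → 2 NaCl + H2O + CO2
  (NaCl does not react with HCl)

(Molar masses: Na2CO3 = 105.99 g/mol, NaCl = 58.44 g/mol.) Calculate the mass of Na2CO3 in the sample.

0.7504 g

n(HCl) = 0.02219 × 0.6381 = 0.01416 mol
Let x = n(Na2CO3), y = n(NaCl).
Titrant: 2x = 0.01416;  mass: 105.99x + 58.44y = 1.018
Solving, x = 7.080 × 10^-3 mol, y = 4.579 × 10^-3 mol
mass of Na2CO3 = 7.080 × 10^-3 × 105.99 = 0.7504 g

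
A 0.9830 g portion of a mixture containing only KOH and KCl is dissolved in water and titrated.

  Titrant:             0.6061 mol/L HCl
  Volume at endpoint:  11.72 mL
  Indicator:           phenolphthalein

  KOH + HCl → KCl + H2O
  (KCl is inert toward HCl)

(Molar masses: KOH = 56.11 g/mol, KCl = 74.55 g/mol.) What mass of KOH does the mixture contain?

0.3986 g

n(HCl) = 0.01172 × 0.6061 = 7.103 × 10^-3 mol
Let x = n(KOH), y = n(KCl).
Titrant: 1x = 7.103 × 10^-3;  mass: 56.11x + 74.55y = 0.9830
Solving, x = 7.103 × 10^-3 mol, y = 7.839 × 10^-3 mol
mass of KOH = 7.103 × 10^-3 × 56.11 = 0.3986 g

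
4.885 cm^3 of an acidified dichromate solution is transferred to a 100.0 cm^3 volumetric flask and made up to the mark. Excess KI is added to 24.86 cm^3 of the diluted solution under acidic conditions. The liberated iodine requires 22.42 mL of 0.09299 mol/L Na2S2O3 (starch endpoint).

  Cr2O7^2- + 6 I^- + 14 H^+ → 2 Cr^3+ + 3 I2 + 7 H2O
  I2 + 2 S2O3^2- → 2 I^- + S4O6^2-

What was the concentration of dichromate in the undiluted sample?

n(S2O3^2-) = 0.02242 × 0.09299 = 2.085 × 10^-3 mol
n(I2) = n(S2O3^2-)/2 = 1.042 × 10^-3 mol
From the 1:3 ratio, n(Cr2O7^2-) in the aliquot = 1/3 × 1.042 × 10^-3 = 3.475 × 10^-4 mol
[Cr2O7^2-]_dilute = 3.475 × 10^-4 / 0.02486 = 0.01398 mol/L
[Cr2O7^2-]_original = 0.01398 × 100.0/4.885 = 0.2861 mol/L

0.2861 mol/L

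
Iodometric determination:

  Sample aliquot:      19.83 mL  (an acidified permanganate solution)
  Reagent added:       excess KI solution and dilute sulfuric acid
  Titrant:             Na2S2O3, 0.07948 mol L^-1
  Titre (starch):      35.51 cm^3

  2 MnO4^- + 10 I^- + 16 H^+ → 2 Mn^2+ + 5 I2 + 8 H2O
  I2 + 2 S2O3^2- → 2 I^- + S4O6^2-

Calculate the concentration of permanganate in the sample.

n(S2O3^2-) = 0.03551 × 0.07948 = 2.822 × 10^-3 mol
n(I2) = n(S2O3^2-)/2 = 1.411 × 10^-3 mol
From the 2:5 ratio, n(MnO4^-) in the aliquot = 2/5 × 1.411 × 10^-3 = 5.645 × 10^-4 mol
[MnO4^-] = 5.645 × 10^-4 / 0.01983 = 0.02847 mol/L

0.02847 mol/L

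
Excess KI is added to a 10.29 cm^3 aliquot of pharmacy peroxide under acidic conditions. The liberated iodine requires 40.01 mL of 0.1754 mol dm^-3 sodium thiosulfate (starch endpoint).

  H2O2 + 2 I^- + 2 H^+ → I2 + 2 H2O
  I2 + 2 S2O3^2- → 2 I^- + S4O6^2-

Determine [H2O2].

n(S2O3^2-) = 0.04001 × 0.1754 = 7.018 × 10^-3 mol
n(I2) = n(S2O3^2-)/2 = 3.509 × 10^-3 mol
n(H2O2) in the aliquot = 3.509 × 10^-3 mol (1:1 ratio)
[H2O2] = 3.509 × 10^-3 / 0.01029 = 0.3410 mol/L

0.3410 mol/L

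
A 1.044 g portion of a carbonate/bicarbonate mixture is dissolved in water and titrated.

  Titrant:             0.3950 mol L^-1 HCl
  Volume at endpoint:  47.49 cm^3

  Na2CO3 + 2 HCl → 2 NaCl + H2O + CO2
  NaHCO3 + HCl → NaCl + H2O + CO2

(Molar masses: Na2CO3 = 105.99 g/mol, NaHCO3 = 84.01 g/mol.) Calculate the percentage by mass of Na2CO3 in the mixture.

n(HCl) = 0.04749 × 0.3950 = 0.01876 mol
Let x = n(Na2CO3), y = n(NaHCO3).
Titrant: 2x + 1y = 0.01876;  mass: 105.99x + 84.01y = 1.044
Solving, x = 8.575 × 10^-3 mol, y = 1.609 × 10^-3 mol
mass of Na2CO3 = 8.575 × 10^-3 × 105.99 = 0.9089 g
% Na2CO3 = 0.9089 / 1.044 × 100 = 87.06 %

87.06 %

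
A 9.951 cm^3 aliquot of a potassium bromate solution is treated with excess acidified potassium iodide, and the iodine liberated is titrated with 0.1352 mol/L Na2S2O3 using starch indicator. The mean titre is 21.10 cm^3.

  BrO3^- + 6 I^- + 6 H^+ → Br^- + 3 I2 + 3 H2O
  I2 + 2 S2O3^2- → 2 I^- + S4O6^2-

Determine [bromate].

0.04778 mol/L

n(S2O3^2-) = 0.02110 × 0.1352 = 2.853 × 10^-3 mol
n(I2) = n(S2O3^2-)/2 = 1.426 × 10^-3 mol
From the 1:3 ratio, n(BrO3^-) in the aliquot = 1/3 × 1.426 × 10^-3 = 4.755 × 10^-4 mol
[BrO3^-] = 4.755 × 10^-4 / 0.009951 = 0.04778 mol/L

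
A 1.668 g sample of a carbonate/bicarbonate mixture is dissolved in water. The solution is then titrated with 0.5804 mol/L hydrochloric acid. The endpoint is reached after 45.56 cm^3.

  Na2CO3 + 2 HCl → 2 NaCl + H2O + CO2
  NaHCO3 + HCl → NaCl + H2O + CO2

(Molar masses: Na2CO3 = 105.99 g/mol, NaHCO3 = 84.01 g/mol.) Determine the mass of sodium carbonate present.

n(HCl) = 0.04556 × 0.5804 = 0.02644 mol
Let x = n(Na2CO3), y = n(NaHCO3).
Titrant: 2x + 1y = 0.02644;  mass: 105.99x + 84.01y = 1.668
Solving, x = 8.923 × 10^-3 mol, y = 8.598 × 10^-3 mol
mass of Na2CO3 = 8.923 × 10^-3 × 105.99 = 0.9457 g

0.9457 g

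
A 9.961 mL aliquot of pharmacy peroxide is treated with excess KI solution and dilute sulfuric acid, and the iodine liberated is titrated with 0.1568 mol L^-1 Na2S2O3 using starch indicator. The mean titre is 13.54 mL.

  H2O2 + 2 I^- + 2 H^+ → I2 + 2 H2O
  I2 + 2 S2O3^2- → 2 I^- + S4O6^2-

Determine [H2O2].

0.1066 mol/L

n(S2O3^2-) = 0.01354 × 0.1568 = 2.123 × 10^-3 mol
n(I2) = n(S2O3^2-)/2 = 1.062 × 10^-3 mol
n(H2O2) in the aliquot = 1.062 × 10^-3 mol (1:1 ratio)
[H2O2] = 1.062 × 10^-3 / 0.009961 = 0.1066 mol/L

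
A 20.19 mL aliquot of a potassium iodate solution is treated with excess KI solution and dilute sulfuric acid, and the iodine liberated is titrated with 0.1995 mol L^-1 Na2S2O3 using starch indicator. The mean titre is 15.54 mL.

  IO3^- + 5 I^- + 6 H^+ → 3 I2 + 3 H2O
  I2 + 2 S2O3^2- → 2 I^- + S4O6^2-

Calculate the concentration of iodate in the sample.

0.02559 mol/L

n(S2O3^2-) = 0.01554 × 0.1995 = 3.100 × 10^-3 mol
n(I2) = n(S2O3^2-)/2 = 1.550 × 10^-3 mol
From the 1:3 ratio, n(IO3^-) in the aliquot = 1/3 × 1.550 × 10^-3 = 5.167 × 10^-4 mol
[IO3^-] = 5.167 × 10^-4 / 0.02019 = 0.02559 mol/L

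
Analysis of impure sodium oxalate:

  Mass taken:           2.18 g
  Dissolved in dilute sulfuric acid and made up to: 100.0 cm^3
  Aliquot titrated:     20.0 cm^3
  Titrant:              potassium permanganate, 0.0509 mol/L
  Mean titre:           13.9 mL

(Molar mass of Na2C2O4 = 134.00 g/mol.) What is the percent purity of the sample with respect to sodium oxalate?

54.4 %

2 MnO4^- + 5 C2O4^2- + 16 H^+ → 2 Mn^2+ + 10 CO2 + 8 H2O
n(KMnO4) per titration = 0.0139 × 0.0509 = 7.08 × 10^-4 mol
From the 5:2 ratio, n(Na2C2O4) in each aliquot = 5/2 × 7.08 × 10^-4 = 1.77 × 10^-3 mol
n(Na2C2O4) in the whole flask = 1.77 × 10^-3 × 100.0/20.0 = 8.84 × 10^-3 mol
mass of Na2C2O4 = 8.84 × 10^-3 × 134.00 = 1.19 g
% Na2C2O4 = 1.19 / 2.18 × 100 = 54.4 %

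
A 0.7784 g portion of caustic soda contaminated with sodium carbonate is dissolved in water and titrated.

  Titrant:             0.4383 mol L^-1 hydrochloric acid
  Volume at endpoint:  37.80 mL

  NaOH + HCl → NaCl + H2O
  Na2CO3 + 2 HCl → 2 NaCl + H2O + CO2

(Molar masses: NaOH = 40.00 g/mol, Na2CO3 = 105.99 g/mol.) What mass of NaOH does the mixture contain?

n(HCl) = 0.03780 × 0.4383 = 0.01657 mol
Let x = n(NaOH), y = n(Na2CO3).
Titrant: 1x + 2y = 0.01657;  mass: 40.00x + 105.99y = 0.7784
Solving, x = 7.665 × 10^-3 mol, y = 4.451 × 10^-3 mol
mass of NaOH = 7.665 × 10^-3 × 40.00 = 0.3066 g

0.3066 g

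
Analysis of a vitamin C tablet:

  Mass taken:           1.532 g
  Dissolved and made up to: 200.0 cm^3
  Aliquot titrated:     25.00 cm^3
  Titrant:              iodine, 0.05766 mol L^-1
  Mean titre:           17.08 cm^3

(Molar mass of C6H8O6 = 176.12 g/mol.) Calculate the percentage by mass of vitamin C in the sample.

90.57 %

C6H8O6 + I2 → C6H6O6 + 2 HI
n(I2) per titration = 0.01708 × 0.05766 = 9.848 × 10^-4 mol
n(C6H8O6) in each aliquot = 9.848 × 10^-4 mol (1:1 ratio)
n(C6H8O6) in the whole flask = 9.848 × 10^-4 × 200.0/25.00 = 7.879 × 10^-3 mol
mass of C6H8O6 = 7.879 × 10^-3 × 176.12 = 1.388 g
% C6H8O6 = 1.388 / 1.532 × 100 = 90.57 %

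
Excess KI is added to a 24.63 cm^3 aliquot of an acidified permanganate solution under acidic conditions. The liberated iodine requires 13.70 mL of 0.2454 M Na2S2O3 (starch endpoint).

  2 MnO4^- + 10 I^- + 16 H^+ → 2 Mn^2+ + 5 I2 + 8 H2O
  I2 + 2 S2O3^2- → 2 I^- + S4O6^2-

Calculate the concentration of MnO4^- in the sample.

0.02730 M

n(S2O3^2-) = 0.01370 × 0.2454 = 3.362 × 10^-3 mol
n(I2) = n(S2O3^2-)/2 = 1.681 × 10^-3 mol
From the 2:5 ratio, n(MnO4^-) in the aliquot = 2/5 × 1.681 × 10^-3 = 6.724 × 10^-4 mol
[MnO4^-] = 6.724 × 10^-4 / 0.02463 = 0.02730 mol/L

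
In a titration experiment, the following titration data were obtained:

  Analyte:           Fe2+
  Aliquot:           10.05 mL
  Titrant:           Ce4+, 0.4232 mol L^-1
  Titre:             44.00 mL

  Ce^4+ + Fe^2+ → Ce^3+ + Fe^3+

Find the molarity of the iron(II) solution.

n(Ce4+) = 0.04400 L × 0.4232 mol/L = 0.01862 mol
n(Fe2+) = 0.01862 mol (1:1 mole ratio)
[Fe2+] = 0.01862 mol / 0.01005 L = 1.853 mol/L

1.853 mol/L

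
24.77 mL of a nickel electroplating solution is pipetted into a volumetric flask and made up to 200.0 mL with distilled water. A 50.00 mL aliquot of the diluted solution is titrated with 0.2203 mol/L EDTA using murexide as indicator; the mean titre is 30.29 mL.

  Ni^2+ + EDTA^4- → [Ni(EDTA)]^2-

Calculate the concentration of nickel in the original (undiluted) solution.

1.078 mol/L

n(EDTA) = 0.03029 × 0.2203 = 6.673 × 10^-3 mol
n(Ni2+) in the aliquot = 6.673 × 10^-3 mol (1:1 ratio)
[Ni2+]_dilute = 6.673 × 10^-3 / 0.05000 = 0.1335 mol/L
Dilution factor = 200.0 / 24.77 = 8.074
[Ni2+]_stock = 0.1335 × 8.074 = 1.078 mol/L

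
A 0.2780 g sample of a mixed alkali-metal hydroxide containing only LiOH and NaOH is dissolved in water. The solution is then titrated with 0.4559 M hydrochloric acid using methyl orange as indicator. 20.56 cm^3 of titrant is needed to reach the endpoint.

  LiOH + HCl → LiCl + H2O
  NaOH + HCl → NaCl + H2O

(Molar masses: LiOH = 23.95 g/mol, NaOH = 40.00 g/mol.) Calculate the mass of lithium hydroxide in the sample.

n(HCl) = 0.02056 × 0.4559 = 9.373 × 10^-3 mol
Let x = n(LiOH), y = n(NaOH).
Titrant: 1x + 1y = 9.373 × 10^-3;  mass: 23.95x + 40.00y = 0.2780
Solving, x = 6.039 × 10^-3 mol, y = 3.334 × 10^-3 mol
mass of LiOH = 6.039 × 10^-3 × 23.95 = 0.1446 g

0.1446 g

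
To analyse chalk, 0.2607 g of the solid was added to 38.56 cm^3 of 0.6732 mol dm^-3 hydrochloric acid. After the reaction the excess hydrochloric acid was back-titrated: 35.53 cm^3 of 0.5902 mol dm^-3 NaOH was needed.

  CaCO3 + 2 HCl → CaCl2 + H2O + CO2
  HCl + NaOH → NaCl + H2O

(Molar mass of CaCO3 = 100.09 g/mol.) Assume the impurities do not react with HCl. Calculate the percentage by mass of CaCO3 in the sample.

n(HCl) added = 0.03856 × 0.6732 = 0.02596 mol
n(NaOH) used in back-titration = 0.03553 × 0.5902 = 0.02097 mol
n(HCl) left over = 0.02097 mol (1:1 ratio)
n(HCl) consumed by analyte = 0.02596 − 0.02097 = 4.989 × 10^-3 mol
From the 1:2 ratio, n(CaCO3) = 1/2 × 4.989 × 10^-3 = 2.494 × 10^-3 mol
mass of CaCO3 = 2.494 × 10^-3 × 100.09 = 0.2497 g
% CaCO3 = 0.2497 / 0.2607 × 100 = 95.77 %

95.77 %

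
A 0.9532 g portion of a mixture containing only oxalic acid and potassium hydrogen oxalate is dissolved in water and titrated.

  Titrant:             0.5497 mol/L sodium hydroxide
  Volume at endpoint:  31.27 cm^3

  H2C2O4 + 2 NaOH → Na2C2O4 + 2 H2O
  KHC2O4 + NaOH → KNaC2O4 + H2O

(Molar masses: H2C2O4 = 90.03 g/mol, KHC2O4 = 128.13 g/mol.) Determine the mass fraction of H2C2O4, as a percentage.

n(NaOH) = 0.03127 × 0.5497 = 0.01719 mol
Let x = n(H2C2O4), y = n(KHC2O4).
Titrant: 2x + 1y = 0.01719;  mass: 90.03x + 128.13y = 0.9532
Solving, x = 7.515 × 10^-3 mol, y = 2.159 × 10^-3 mol
mass of H2C2O4 = 7.515 × 10^-3 × 90.03 = 0.6766 g
% H2C2O4 = 0.6766 / 0.9532 × 100 = 70.98 %

70.98 %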